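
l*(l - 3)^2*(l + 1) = l^4 - 5*l^3 + 3*l^2 + 9*l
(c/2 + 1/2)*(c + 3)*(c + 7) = c^3/2 + 11*c^2/2 + 31*c/2 + 21/2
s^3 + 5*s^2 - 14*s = s*(s - 2)*(s + 7)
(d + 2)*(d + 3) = d^2 + 5*d + 6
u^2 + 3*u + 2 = (u + 1)*(u + 2)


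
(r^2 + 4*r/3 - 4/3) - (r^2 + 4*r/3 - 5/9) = -7/9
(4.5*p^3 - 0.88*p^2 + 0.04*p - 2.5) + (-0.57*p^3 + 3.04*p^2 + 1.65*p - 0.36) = 3.93*p^3 + 2.16*p^2 + 1.69*p - 2.86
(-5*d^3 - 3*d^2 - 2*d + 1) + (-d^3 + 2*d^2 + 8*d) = -6*d^3 - d^2 + 6*d + 1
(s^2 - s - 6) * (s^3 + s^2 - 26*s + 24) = s^5 - 33*s^3 + 44*s^2 + 132*s - 144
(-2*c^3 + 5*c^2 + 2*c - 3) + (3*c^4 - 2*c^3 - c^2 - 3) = 3*c^4 - 4*c^3 + 4*c^2 + 2*c - 6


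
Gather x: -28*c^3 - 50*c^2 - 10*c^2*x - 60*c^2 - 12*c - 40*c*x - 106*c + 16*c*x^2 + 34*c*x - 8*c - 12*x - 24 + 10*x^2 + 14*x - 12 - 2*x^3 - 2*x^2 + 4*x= -28*c^3 - 110*c^2 - 126*c - 2*x^3 + x^2*(16*c + 8) + x*(-10*c^2 - 6*c + 6) - 36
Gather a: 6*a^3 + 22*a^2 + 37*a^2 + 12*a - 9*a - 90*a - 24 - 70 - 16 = 6*a^3 + 59*a^2 - 87*a - 110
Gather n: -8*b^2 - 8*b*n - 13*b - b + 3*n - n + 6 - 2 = -8*b^2 - 14*b + n*(2 - 8*b) + 4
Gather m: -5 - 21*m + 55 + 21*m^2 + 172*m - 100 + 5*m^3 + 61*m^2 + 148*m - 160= 5*m^3 + 82*m^2 + 299*m - 210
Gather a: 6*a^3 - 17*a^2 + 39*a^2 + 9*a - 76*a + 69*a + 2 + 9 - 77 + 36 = 6*a^3 + 22*a^2 + 2*a - 30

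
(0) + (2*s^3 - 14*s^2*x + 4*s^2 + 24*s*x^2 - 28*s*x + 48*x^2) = 2*s^3 - 14*s^2*x + 4*s^2 + 24*s*x^2 - 28*s*x + 48*x^2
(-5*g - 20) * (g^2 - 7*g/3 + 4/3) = -5*g^3 - 25*g^2/3 + 40*g - 80/3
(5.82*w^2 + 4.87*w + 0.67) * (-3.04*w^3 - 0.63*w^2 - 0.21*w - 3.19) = -17.6928*w^5 - 18.4714*w^4 - 6.3271*w^3 - 20.0106*w^2 - 15.676*w - 2.1373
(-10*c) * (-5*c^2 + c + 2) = 50*c^3 - 10*c^2 - 20*c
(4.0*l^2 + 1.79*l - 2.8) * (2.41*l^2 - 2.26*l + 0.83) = 9.64*l^4 - 4.7261*l^3 - 7.4734*l^2 + 7.8137*l - 2.324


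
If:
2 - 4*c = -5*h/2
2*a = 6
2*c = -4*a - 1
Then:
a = 3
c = -13/2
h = -56/5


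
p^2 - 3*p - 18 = (p - 6)*(p + 3)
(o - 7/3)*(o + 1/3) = o^2 - 2*o - 7/9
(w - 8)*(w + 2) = w^2 - 6*w - 16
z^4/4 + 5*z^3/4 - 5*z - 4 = (z/4 + 1)*(z - 2)*(z + 1)*(z + 2)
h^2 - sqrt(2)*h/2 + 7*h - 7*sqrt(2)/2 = (h + 7)*(h - sqrt(2)/2)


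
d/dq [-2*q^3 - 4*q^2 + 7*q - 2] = -6*q^2 - 8*q + 7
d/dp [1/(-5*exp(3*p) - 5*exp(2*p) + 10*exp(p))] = (3*exp(2*p) + 2*exp(p) - 2)*exp(-p)/(5*(exp(2*p) + exp(p) - 2)^2)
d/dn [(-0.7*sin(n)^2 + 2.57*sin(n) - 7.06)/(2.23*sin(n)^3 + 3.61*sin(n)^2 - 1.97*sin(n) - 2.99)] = (1.561*sin(n)^4 - 11.4622*sin(n)^3 + 39.3327*sin(n)^2 + 55.1592*sin(n) - 21.5925)*cos(n)/(4.9729*sin(n)^6 + 16.1006*sin(n)^5 + 4.2459*sin(n)^4 - 27.5588*sin(n)^3 - 17.7069*sin(n)^2 + 11.7806*sin(n) + 8.9401)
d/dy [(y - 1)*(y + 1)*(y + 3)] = 3*y^2 + 6*y - 1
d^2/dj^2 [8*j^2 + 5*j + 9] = 16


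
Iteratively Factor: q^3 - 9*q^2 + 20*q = (q - 4)*(q^2 - 5*q) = (q - 5)*(q - 4)*(q)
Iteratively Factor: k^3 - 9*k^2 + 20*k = (k - 4)*(k^2 - 5*k) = k*(k - 4)*(k - 5)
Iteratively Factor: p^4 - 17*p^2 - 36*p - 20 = (p + 2)*(p^3 - 2*p^2 - 13*p - 10) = (p + 2)^2*(p^2 - 4*p - 5) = (p + 1)*(p + 2)^2*(p - 5)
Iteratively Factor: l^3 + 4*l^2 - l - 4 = (l - 1)*(l^2 + 5*l + 4) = (l - 1)*(l + 1)*(l + 4)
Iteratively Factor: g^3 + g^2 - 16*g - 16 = (g + 1)*(g^2 - 16) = (g + 1)*(g + 4)*(g - 4)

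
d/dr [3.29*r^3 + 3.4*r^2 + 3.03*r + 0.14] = 9.87*r^2 + 6.8*r + 3.03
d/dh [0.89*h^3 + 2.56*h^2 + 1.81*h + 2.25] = 2.67*h^2 + 5.12*h + 1.81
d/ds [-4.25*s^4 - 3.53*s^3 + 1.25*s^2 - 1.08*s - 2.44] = -17.0*s^3 - 10.59*s^2 + 2.5*s - 1.08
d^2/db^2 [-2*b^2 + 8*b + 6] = -4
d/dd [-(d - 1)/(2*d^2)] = (d - 2)/(2*d^3)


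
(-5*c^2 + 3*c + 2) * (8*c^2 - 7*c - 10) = -40*c^4 + 59*c^3 + 45*c^2 - 44*c - 20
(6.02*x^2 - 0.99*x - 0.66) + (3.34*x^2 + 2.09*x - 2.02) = 9.36*x^2 + 1.1*x - 2.68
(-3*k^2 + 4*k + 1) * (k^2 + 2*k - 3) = -3*k^4 - 2*k^3 + 18*k^2 - 10*k - 3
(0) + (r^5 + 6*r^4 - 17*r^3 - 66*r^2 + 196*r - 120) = r^5 + 6*r^4 - 17*r^3 - 66*r^2 + 196*r - 120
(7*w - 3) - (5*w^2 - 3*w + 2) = -5*w^2 + 10*w - 5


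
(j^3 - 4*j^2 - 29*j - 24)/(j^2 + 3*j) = j - 7 - 8/j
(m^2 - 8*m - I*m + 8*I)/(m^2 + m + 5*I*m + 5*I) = (m^2 - 8*m - I*m + 8*I)/(m^2 + m + 5*I*m + 5*I)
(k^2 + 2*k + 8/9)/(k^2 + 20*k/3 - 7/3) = (9*k^2 + 18*k + 8)/(3*(3*k^2 + 20*k - 7))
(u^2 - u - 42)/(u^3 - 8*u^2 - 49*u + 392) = (u + 6)/(u^2 - u - 56)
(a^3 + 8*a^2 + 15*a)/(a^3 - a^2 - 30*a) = (a + 3)/(a - 6)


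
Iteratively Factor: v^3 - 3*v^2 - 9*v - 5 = (v + 1)*(v^2 - 4*v - 5) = (v - 5)*(v + 1)*(v + 1)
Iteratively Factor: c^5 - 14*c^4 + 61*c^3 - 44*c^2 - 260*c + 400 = (c - 4)*(c^4 - 10*c^3 + 21*c^2 + 40*c - 100) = (c - 5)*(c - 4)*(c^3 - 5*c^2 - 4*c + 20) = (c - 5)*(c - 4)*(c - 2)*(c^2 - 3*c - 10) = (c - 5)^2*(c - 4)*(c - 2)*(c + 2)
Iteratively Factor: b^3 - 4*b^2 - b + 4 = (b - 4)*(b^2 - 1) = (b - 4)*(b - 1)*(b + 1)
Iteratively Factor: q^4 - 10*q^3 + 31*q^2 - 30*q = (q - 5)*(q^3 - 5*q^2 + 6*q) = (q - 5)*(q - 3)*(q^2 - 2*q) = q*(q - 5)*(q - 3)*(q - 2)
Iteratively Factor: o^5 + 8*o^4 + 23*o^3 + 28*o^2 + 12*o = (o + 2)*(o^4 + 6*o^3 + 11*o^2 + 6*o) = (o + 1)*(o + 2)*(o^3 + 5*o^2 + 6*o) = o*(o + 1)*(o + 2)*(o^2 + 5*o + 6) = o*(o + 1)*(o + 2)^2*(o + 3)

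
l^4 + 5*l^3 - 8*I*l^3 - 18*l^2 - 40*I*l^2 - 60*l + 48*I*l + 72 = (l - 1)*(l + 6)*(l - 6*I)*(l - 2*I)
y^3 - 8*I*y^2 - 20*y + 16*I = (y - 4*I)*(y - 2*I)^2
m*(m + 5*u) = m^2 + 5*m*u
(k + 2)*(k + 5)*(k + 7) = k^3 + 14*k^2 + 59*k + 70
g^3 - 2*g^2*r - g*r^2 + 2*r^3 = (g - 2*r)*(g - r)*(g + r)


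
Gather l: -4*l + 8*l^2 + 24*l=8*l^2 + 20*l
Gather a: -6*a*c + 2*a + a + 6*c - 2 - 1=a*(3 - 6*c) + 6*c - 3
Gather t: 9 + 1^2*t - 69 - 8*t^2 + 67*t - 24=-8*t^2 + 68*t - 84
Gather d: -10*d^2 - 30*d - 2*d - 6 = -10*d^2 - 32*d - 6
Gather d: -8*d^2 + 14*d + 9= -8*d^2 + 14*d + 9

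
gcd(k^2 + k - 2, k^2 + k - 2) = k^2 + k - 2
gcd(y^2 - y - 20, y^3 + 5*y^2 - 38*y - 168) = y + 4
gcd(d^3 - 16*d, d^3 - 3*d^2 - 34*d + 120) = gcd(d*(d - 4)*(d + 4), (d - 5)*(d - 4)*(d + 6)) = d - 4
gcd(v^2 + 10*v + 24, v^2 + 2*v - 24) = v + 6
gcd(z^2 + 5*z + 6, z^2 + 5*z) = 1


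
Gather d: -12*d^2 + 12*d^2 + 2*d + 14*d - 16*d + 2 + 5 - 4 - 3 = 0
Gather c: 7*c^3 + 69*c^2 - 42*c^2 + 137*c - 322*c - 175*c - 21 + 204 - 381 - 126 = 7*c^3 + 27*c^2 - 360*c - 324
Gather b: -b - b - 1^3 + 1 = -2*b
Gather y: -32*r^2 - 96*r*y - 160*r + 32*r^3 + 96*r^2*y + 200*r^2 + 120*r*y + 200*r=32*r^3 + 168*r^2 + 40*r + y*(96*r^2 + 24*r)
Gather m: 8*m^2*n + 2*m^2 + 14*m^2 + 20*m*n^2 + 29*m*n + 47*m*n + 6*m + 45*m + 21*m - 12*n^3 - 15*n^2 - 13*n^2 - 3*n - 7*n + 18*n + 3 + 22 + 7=m^2*(8*n + 16) + m*(20*n^2 + 76*n + 72) - 12*n^3 - 28*n^2 + 8*n + 32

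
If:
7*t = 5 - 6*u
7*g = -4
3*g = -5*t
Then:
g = -4/7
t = 12/35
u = 13/30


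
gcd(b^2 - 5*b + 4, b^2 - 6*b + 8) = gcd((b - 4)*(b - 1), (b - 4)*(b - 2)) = b - 4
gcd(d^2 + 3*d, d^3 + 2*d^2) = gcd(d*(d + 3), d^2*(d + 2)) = d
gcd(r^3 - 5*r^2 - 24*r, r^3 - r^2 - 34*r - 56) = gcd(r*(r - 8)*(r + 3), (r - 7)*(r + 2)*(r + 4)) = 1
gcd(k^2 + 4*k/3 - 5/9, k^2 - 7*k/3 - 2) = 1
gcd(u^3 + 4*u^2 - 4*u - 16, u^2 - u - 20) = u + 4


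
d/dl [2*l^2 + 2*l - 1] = 4*l + 2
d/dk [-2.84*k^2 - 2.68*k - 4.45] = -5.68*k - 2.68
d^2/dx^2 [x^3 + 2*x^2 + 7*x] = 6*x + 4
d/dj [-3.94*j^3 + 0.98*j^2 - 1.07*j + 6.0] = -11.82*j^2 + 1.96*j - 1.07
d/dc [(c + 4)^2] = 2*c + 8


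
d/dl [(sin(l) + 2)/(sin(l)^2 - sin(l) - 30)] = (-4*sin(l) + cos(l)^2 - 29)*cos(l)/(sin(l) + cos(l)^2 + 29)^2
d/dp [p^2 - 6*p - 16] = 2*p - 6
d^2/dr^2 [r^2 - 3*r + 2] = 2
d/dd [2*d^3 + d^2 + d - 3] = 6*d^2 + 2*d + 1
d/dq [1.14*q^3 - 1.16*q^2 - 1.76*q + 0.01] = 3.42*q^2 - 2.32*q - 1.76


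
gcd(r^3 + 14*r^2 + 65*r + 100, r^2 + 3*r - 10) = r + 5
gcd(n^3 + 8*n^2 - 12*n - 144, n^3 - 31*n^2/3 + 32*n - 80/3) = n - 4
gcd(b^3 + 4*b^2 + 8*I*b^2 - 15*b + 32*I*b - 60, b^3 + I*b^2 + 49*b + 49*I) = 1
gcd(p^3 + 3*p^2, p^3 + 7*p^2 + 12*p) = p^2 + 3*p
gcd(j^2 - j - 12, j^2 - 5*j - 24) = j + 3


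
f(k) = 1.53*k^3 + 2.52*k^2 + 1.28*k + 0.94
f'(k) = 4.59*k^2 + 5.04*k + 1.28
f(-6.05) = -253.38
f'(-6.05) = 138.79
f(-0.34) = 0.74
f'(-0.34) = 0.10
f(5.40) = 322.26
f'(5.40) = 162.34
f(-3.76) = -49.58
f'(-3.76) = 47.22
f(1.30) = 10.22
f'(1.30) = 15.59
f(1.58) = 15.29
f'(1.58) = 20.70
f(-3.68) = -45.89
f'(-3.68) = 44.89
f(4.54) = 201.86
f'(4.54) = 118.77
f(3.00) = 68.77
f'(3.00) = 57.71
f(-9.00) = -921.83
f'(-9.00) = 327.71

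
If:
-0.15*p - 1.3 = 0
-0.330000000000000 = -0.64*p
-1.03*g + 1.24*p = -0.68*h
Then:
No Solution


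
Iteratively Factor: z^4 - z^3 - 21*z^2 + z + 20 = (z + 1)*(z^3 - 2*z^2 - 19*z + 20) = (z - 1)*(z + 1)*(z^2 - z - 20) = (z - 1)*(z + 1)*(z + 4)*(z - 5)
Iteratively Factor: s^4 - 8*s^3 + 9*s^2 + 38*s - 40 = (s - 1)*(s^3 - 7*s^2 + 2*s + 40) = (s - 1)*(s + 2)*(s^2 - 9*s + 20) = (s - 5)*(s - 1)*(s + 2)*(s - 4)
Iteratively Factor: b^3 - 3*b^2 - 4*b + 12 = (b - 2)*(b^2 - b - 6) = (b - 2)*(b + 2)*(b - 3)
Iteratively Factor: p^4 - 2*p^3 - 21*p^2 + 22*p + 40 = (p + 1)*(p^3 - 3*p^2 - 18*p + 40) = (p - 5)*(p + 1)*(p^2 + 2*p - 8) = (p - 5)*(p - 2)*(p + 1)*(p + 4)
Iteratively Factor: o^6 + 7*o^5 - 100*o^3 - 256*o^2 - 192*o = (o + 2)*(o^5 + 5*o^4 - 10*o^3 - 80*o^2 - 96*o) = (o - 4)*(o + 2)*(o^4 + 9*o^3 + 26*o^2 + 24*o) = (o - 4)*(o + 2)*(o + 3)*(o^3 + 6*o^2 + 8*o) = o*(o - 4)*(o + 2)*(o + 3)*(o^2 + 6*o + 8) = o*(o - 4)*(o + 2)*(o + 3)*(o + 4)*(o + 2)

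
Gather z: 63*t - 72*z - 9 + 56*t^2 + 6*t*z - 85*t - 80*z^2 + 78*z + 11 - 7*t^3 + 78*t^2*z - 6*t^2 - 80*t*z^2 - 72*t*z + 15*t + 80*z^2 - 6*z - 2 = -7*t^3 + 50*t^2 - 80*t*z^2 - 7*t + z*(78*t^2 - 66*t)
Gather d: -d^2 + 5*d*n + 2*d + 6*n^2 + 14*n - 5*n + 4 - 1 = -d^2 + d*(5*n + 2) + 6*n^2 + 9*n + 3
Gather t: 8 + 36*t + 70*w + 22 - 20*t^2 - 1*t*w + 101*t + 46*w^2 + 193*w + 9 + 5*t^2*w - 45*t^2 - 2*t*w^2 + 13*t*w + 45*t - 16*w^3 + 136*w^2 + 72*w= t^2*(5*w - 65) + t*(-2*w^2 + 12*w + 182) - 16*w^3 + 182*w^2 + 335*w + 39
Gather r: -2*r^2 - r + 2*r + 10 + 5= -2*r^2 + r + 15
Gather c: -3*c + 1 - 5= -3*c - 4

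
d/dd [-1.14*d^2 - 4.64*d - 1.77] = -2.28*d - 4.64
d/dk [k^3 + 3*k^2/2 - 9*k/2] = 3*k^2 + 3*k - 9/2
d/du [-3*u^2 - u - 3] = -6*u - 1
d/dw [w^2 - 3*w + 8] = 2*w - 3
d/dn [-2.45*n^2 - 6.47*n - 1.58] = -4.9*n - 6.47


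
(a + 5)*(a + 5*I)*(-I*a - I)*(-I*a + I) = -a^4 - 5*a^3 - 5*I*a^3 + a^2 - 25*I*a^2 + 5*a + 5*I*a + 25*I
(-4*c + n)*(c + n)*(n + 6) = -4*c^2*n - 24*c^2 - 3*c*n^2 - 18*c*n + n^3 + 6*n^2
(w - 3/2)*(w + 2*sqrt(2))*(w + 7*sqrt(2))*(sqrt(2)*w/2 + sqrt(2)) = sqrt(2)*w^4/2 + sqrt(2)*w^3/4 + 9*w^3 + 9*w^2/2 + 25*sqrt(2)*w^2/2 - 27*w + 7*sqrt(2)*w - 42*sqrt(2)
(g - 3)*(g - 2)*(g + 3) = g^3 - 2*g^2 - 9*g + 18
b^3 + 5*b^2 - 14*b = b*(b - 2)*(b + 7)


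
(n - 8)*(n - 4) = n^2 - 12*n + 32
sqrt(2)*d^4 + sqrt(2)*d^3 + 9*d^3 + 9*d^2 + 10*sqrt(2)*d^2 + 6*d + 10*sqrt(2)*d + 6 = (d + 1)*(d + sqrt(2))*(d + 3*sqrt(2))*(sqrt(2)*d + 1)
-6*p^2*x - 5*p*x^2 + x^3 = x*(-6*p + x)*(p + x)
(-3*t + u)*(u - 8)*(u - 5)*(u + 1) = -3*t*u^3 + 36*t*u^2 - 81*t*u - 120*t + u^4 - 12*u^3 + 27*u^2 + 40*u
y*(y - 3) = y^2 - 3*y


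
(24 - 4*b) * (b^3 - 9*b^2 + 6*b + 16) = -4*b^4 + 60*b^3 - 240*b^2 + 80*b + 384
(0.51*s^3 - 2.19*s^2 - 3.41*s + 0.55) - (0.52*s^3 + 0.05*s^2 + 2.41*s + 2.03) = -0.01*s^3 - 2.24*s^2 - 5.82*s - 1.48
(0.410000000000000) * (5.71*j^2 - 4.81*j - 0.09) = 2.3411*j^2 - 1.9721*j - 0.0369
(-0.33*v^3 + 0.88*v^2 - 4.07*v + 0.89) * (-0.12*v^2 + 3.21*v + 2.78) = 0.0396*v^5 - 1.1649*v^4 + 2.3958*v^3 - 10.7251*v^2 - 8.4577*v + 2.4742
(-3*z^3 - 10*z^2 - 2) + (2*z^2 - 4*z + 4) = -3*z^3 - 8*z^2 - 4*z + 2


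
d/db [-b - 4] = -1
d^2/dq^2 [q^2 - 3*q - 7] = 2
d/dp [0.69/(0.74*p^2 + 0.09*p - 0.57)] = (-1.0212*p - 0.0621)/(0.74*p^2 + 0.09*p - 0.57)^2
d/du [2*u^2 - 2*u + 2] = 4*u - 2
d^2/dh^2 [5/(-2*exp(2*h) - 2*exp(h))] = 5*((exp(h) + 1)*(4*exp(h) + 1) - 2*(2*exp(h) + 1)^2)*exp(-h)/(2*(exp(h) + 1)^3)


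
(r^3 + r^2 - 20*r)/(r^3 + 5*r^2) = (r - 4)/r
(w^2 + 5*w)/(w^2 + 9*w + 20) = w/(w + 4)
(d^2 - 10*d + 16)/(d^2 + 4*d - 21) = (d^2 - 10*d + 16)/(d^2 + 4*d - 21)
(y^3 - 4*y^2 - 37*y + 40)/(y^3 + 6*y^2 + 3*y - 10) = (y - 8)/(y + 2)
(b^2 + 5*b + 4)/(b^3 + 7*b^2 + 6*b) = (b + 4)/(b*(b + 6))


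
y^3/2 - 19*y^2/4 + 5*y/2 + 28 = (y/2 + 1)*(y - 8)*(y - 7/2)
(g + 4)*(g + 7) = g^2 + 11*g + 28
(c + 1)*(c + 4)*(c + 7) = c^3 + 12*c^2 + 39*c + 28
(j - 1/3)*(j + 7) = j^2 + 20*j/3 - 7/3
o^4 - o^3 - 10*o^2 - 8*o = o*(o - 4)*(o + 1)*(o + 2)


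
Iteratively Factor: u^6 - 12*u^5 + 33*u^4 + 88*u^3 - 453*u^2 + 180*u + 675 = (u + 3)*(u^5 - 15*u^4 + 78*u^3 - 146*u^2 - 15*u + 225) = (u - 5)*(u + 3)*(u^4 - 10*u^3 + 28*u^2 - 6*u - 45) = (u - 5)*(u - 3)*(u + 3)*(u^3 - 7*u^2 + 7*u + 15) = (u - 5)^2*(u - 3)*(u + 3)*(u^2 - 2*u - 3) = (u - 5)^2*(u - 3)*(u + 1)*(u + 3)*(u - 3)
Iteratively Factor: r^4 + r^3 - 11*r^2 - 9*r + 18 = (r + 2)*(r^3 - r^2 - 9*r + 9) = (r + 2)*(r + 3)*(r^2 - 4*r + 3) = (r - 3)*(r + 2)*(r + 3)*(r - 1)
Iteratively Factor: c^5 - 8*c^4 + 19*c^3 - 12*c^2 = (c - 4)*(c^4 - 4*c^3 + 3*c^2) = (c - 4)*(c - 1)*(c^3 - 3*c^2) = (c - 4)*(c - 3)*(c - 1)*(c^2) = c*(c - 4)*(c - 3)*(c - 1)*(c)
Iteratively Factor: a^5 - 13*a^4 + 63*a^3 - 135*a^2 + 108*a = (a - 4)*(a^4 - 9*a^3 + 27*a^2 - 27*a) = (a - 4)*(a - 3)*(a^3 - 6*a^2 + 9*a) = a*(a - 4)*(a - 3)*(a^2 - 6*a + 9) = a*(a - 4)*(a - 3)^2*(a - 3)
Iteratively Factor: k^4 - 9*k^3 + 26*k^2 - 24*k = (k)*(k^3 - 9*k^2 + 26*k - 24) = k*(k - 4)*(k^2 - 5*k + 6) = k*(k - 4)*(k - 3)*(k - 2)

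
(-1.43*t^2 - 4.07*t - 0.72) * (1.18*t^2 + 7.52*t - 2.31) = -1.6874*t^4 - 15.5562*t^3 - 28.1527*t^2 + 3.9873*t + 1.6632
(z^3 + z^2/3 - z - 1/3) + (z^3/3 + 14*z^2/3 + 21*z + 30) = 4*z^3/3 + 5*z^2 + 20*z + 89/3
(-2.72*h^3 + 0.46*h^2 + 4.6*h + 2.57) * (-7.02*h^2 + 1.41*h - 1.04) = 19.0944*h^5 - 7.0644*h^4 - 28.8146*h^3 - 12.0338*h^2 - 1.1603*h - 2.6728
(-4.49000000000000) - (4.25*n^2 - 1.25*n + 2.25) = -4.25*n^2 + 1.25*n - 6.74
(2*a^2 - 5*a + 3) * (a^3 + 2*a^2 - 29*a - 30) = 2*a^5 - a^4 - 65*a^3 + 91*a^2 + 63*a - 90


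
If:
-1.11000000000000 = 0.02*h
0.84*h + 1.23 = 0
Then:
No Solution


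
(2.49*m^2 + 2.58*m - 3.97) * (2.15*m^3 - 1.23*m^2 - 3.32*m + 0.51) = 5.3535*m^5 + 2.4843*m^4 - 19.9757*m^3 - 2.4126*m^2 + 14.4962*m - 2.0247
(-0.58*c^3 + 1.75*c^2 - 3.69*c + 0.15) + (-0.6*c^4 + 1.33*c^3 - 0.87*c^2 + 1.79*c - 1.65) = -0.6*c^4 + 0.75*c^3 + 0.88*c^2 - 1.9*c - 1.5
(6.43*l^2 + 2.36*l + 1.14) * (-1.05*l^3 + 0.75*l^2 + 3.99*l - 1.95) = -6.7515*l^5 + 2.3445*l^4 + 26.2287*l^3 - 2.2671*l^2 - 0.0533999999999999*l - 2.223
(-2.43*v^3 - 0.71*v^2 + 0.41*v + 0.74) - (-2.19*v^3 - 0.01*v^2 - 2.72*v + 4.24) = -0.24*v^3 - 0.7*v^2 + 3.13*v - 3.5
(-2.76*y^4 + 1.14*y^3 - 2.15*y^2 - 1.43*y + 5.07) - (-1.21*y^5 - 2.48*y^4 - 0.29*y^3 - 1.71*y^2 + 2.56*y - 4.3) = 1.21*y^5 - 0.28*y^4 + 1.43*y^3 - 0.44*y^2 - 3.99*y + 9.37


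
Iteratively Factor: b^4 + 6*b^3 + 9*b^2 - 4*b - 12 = (b - 1)*(b^3 + 7*b^2 + 16*b + 12) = (b - 1)*(b + 3)*(b^2 + 4*b + 4) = (b - 1)*(b + 2)*(b + 3)*(b + 2)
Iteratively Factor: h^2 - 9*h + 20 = (h - 5)*(h - 4)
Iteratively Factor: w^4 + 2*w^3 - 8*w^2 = (w)*(w^3 + 2*w^2 - 8*w) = w*(w + 4)*(w^2 - 2*w) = w^2*(w + 4)*(w - 2)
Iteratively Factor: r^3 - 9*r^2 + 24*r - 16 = (r - 4)*(r^2 - 5*r + 4) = (r - 4)^2*(r - 1)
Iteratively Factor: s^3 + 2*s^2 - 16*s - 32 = (s + 2)*(s^2 - 16) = (s - 4)*(s + 2)*(s + 4)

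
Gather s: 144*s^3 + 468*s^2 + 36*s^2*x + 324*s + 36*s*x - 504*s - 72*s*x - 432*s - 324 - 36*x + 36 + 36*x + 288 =144*s^3 + s^2*(36*x + 468) + s*(-36*x - 612)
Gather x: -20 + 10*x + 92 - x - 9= 9*x + 63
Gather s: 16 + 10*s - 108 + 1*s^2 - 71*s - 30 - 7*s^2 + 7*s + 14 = -6*s^2 - 54*s - 108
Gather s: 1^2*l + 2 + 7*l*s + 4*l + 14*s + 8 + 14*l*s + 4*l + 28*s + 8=9*l + s*(21*l + 42) + 18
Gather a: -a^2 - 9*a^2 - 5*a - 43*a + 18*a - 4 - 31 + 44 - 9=-10*a^2 - 30*a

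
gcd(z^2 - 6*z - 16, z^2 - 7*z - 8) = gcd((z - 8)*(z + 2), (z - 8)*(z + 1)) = z - 8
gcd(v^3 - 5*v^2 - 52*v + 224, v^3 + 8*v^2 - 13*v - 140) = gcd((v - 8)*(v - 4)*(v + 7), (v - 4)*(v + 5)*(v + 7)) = v^2 + 3*v - 28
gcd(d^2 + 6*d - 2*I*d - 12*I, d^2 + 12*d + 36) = d + 6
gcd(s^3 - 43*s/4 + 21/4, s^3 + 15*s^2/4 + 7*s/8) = s + 7/2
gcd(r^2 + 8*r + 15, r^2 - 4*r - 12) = 1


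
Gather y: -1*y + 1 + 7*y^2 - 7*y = 7*y^2 - 8*y + 1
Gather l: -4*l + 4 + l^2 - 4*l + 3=l^2 - 8*l + 7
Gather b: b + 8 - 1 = b + 7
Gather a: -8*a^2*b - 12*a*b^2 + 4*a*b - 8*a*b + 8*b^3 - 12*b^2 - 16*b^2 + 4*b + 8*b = -8*a^2*b + a*(-12*b^2 - 4*b) + 8*b^3 - 28*b^2 + 12*b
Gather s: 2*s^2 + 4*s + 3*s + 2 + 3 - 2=2*s^2 + 7*s + 3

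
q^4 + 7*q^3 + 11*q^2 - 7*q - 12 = (q - 1)*(q + 1)*(q + 3)*(q + 4)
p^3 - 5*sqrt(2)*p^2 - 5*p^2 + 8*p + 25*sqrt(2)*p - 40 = (p - 5)*(p - 4*sqrt(2))*(p - sqrt(2))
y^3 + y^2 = y^2*(y + 1)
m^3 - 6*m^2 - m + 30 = (m - 5)*(m - 3)*(m + 2)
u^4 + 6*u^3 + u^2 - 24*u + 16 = (u - 1)^2*(u + 4)^2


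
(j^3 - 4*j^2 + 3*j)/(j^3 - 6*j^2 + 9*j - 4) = j*(j - 3)/(j^2 - 5*j + 4)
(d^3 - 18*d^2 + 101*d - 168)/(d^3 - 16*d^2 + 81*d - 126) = (d - 8)/(d - 6)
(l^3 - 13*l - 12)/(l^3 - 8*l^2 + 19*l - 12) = (l^2 + 4*l + 3)/(l^2 - 4*l + 3)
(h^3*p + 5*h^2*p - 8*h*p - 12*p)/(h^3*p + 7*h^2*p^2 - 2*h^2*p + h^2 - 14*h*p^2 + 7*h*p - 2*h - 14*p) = p*(h^2 + 7*h + 6)/(h^2*p + 7*h*p^2 + h + 7*p)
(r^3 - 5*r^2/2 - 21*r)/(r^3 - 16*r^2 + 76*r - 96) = r*(2*r + 7)/(2*(r^2 - 10*r + 16))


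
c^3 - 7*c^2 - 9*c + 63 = (c - 7)*(c - 3)*(c + 3)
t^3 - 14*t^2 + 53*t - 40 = (t - 8)*(t - 5)*(t - 1)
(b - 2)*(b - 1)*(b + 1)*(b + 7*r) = b^4 + 7*b^3*r - 2*b^3 - 14*b^2*r - b^2 - 7*b*r + 2*b + 14*r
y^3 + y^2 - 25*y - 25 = (y - 5)*(y + 1)*(y + 5)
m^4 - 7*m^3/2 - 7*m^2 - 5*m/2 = m*(m - 5)*(m + 1/2)*(m + 1)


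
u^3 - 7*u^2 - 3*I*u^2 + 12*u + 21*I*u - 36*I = (u - 4)*(u - 3)*(u - 3*I)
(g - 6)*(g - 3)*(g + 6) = g^3 - 3*g^2 - 36*g + 108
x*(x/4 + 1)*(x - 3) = x^3/4 + x^2/4 - 3*x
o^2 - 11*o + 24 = (o - 8)*(o - 3)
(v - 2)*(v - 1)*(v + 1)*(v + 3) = v^4 + v^3 - 7*v^2 - v + 6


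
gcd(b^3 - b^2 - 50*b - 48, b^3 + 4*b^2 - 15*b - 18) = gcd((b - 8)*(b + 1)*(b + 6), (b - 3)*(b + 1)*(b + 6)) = b^2 + 7*b + 6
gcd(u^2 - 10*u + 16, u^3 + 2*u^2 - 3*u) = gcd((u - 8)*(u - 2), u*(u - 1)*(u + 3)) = 1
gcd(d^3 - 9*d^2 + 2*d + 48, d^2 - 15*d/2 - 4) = d - 8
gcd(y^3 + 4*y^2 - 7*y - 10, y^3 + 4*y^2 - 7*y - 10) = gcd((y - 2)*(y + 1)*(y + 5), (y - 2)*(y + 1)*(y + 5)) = y^3 + 4*y^2 - 7*y - 10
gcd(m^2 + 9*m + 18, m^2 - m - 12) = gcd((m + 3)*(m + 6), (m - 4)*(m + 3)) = m + 3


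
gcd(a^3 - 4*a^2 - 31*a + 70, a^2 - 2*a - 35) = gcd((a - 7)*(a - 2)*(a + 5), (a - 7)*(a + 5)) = a^2 - 2*a - 35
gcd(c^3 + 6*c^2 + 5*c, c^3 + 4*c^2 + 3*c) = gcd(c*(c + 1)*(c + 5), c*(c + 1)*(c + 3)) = c^2 + c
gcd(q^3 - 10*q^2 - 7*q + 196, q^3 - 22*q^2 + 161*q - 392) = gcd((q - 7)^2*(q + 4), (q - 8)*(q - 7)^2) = q^2 - 14*q + 49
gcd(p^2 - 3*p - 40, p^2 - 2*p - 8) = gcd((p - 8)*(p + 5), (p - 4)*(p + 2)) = 1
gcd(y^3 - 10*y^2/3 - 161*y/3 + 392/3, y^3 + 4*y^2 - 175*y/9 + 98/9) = y^2 + 14*y/3 - 49/3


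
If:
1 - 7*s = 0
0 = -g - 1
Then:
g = -1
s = 1/7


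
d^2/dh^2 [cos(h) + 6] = -cos(h)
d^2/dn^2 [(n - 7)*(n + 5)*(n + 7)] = 6*n + 10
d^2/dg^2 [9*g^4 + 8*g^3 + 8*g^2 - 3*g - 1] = 108*g^2 + 48*g + 16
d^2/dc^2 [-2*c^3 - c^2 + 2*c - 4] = -12*c - 2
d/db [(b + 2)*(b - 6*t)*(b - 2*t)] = 3*b^2 - 16*b*t + 4*b + 12*t^2 - 16*t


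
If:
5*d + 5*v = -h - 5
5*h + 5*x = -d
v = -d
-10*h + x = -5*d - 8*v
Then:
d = 275/16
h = -5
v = -275/16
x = 25/16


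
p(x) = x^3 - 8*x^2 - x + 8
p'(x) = 3*x^2 - 16*x - 1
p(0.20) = 7.49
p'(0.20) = -4.08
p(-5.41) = -379.08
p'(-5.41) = 173.36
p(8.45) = 31.68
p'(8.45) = 78.01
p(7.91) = -5.54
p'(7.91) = 60.14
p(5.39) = -73.22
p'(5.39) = -0.08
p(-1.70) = -18.33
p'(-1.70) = 34.87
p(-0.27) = 7.67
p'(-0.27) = 3.54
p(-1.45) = -10.42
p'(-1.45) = 28.51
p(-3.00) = -88.00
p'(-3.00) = 74.00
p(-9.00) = -1360.00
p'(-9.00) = 386.00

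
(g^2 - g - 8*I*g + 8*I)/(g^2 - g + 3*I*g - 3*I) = (g - 8*I)/(g + 3*I)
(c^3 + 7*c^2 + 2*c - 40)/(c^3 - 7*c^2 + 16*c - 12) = (c^2 + 9*c + 20)/(c^2 - 5*c + 6)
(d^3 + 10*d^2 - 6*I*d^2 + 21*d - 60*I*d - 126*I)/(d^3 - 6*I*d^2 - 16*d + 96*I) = (d^2 + 10*d + 21)/(d^2 - 16)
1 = 1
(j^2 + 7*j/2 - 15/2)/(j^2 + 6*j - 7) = (2*j^2 + 7*j - 15)/(2*(j^2 + 6*j - 7))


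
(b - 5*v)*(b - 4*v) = b^2 - 9*b*v + 20*v^2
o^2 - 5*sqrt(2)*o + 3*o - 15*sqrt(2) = (o + 3)*(o - 5*sqrt(2))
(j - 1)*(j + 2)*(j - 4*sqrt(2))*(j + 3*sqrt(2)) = j^4 - sqrt(2)*j^3 + j^3 - 26*j^2 - sqrt(2)*j^2 - 24*j + 2*sqrt(2)*j + 48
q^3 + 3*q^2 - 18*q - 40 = (q - 4)*(q + 2)*(q + 5)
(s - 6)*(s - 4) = s^2 - 10*s + 24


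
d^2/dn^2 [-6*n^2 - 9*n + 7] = -12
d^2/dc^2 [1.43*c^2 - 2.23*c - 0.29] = 2.86000000000000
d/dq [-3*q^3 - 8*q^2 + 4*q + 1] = -9*q^2 - 16*q + 4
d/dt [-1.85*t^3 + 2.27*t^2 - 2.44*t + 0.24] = -5.55*t^2 + 4.54*t - 2.44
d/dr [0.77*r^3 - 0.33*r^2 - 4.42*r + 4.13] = 2.31*r^2 - 0.66*r - 4.42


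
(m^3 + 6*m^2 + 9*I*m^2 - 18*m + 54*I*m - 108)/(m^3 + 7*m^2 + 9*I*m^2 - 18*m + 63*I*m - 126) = (m + 6)/(m + 7)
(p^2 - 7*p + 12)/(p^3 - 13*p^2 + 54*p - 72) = 1/(p - 6)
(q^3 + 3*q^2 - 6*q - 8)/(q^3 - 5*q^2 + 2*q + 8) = (q + 4)/(q - 4)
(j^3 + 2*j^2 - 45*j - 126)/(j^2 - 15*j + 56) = (j^2 + 9*j + 18)/(j - 8)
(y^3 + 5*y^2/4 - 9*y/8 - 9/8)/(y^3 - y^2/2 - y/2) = (8*y^2 + 18*y + 9)/(4*y*(2*y + 1))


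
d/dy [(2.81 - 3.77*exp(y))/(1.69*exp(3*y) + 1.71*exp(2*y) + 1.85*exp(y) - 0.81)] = (12.7426*exp(3*y) - 7.8*exp(2*y) - 9.6102*exp(y) - 2.1448)*exp(y)/(2.8561*exp(6*y) + 5.7798*exp(5*y) + 9.1771*exp(4*y) + 3.5892*exp(3*y) + 0.6523*exp(2*y) - 2.997*exp(y) + 0.6561)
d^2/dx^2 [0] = 0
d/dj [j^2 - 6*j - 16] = 2*j - 6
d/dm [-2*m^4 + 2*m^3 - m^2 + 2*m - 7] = -8*m^3 + 6*m^2 - 2*m + 2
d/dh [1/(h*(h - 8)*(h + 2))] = (-h*(h - 8) - h*(h + 2) - (h - 8)*(h + 2))/(h^2*(h - 8)^2*(h + 2)^2)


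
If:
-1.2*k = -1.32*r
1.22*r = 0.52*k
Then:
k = 0.00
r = 0.00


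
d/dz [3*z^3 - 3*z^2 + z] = 9*z^2 - 6*z + 1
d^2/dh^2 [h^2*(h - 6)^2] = 12*h^2 - 72*h + 72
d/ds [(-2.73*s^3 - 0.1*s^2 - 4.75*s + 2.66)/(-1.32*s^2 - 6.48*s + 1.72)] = (3.6036*s^4 + 35.3808*s^3 - 19.7088*s^2 + 6.6784*s + 9.0668)/(1.7424*s^4 + 17.1072*s^3 + 37.4496*s^2 - 22.2912*s + 2.9584)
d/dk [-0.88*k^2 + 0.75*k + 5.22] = 0.75 - 1.76*k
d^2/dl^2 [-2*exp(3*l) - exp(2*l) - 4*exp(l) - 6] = (-18*exp(2*l) - 4*exp(l) - 4)*exp(l)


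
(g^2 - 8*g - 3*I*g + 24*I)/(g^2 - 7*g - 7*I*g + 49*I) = (g^2 - 8*g - 3*I*g + 24*I)/(g^2 - 7*g - 7*I*g + 49*I)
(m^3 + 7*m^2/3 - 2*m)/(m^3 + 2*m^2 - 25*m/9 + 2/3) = 3*m/(3*m - 1)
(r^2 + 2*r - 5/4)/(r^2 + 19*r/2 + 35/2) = (r - 1/2)/(r + 7)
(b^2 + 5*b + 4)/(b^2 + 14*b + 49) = (b^2 + 5*b + 4)/(b^2 + 14*b + 49)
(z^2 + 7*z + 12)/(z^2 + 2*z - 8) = (z + 3)/(z - 2)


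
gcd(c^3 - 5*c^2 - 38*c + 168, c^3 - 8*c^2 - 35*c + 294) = c^2 - c - 42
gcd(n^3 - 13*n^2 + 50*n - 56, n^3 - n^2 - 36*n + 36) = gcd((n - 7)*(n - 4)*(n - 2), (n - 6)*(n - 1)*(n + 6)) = 1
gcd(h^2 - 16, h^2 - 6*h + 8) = h - 4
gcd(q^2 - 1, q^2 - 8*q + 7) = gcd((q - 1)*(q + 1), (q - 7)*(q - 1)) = q - 1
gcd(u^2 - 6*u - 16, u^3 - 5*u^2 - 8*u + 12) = u + 2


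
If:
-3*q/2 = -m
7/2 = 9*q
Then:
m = 7/12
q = 7/18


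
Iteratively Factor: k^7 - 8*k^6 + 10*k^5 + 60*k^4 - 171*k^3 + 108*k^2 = (k - 3)*(k^6 - 5*k^5 - 5*k^4 + 45*k^3 - 36*k^2) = (k - 4)*(k - 3)*(k^5 - k^4 - 9*k^3 + 9*k^2) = k*(k - 4)*(k - 3)*(k^4 - k^3 - 9*k^2 + 9*k) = k^2*(k - 4)*(k - 3)*(k^3 - k^2 - 9*k + 9) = k^2*(k - 4)*(k - 3)^2*(k^2 + 2*k - 3) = k^2*(k - 4)*(k - 3)^2*(k - 1)*(k + 3)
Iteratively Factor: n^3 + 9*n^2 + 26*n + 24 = (n + 3)*(n^2 + 6*n + 8) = (n + 2)*(n + 3)*(n + 4)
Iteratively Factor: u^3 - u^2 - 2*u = (u - 2)*(u^2 + u) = u*(u - 2)*(u + 1)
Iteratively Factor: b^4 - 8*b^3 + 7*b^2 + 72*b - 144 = (b - 4)*(b^3 - 4*b^2 - 9*b + 36) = (b - 4)*(b + 3)*(b^2 - 7*b + 12) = (b - 4)^2*(b + 3)*(b - 3)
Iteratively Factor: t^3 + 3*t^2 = (t)*(t^2 + 3*t) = t^2*(t + 3)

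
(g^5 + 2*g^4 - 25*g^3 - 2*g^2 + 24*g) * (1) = g^5 + 2*g^4 - 25*g^3 - 2*g^2 + 24*g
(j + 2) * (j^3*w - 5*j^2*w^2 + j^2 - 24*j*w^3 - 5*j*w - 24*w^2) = j^4*w - 5*j^3*w^2 + 2*j^3*w + j^3 - 24*j^2*w^3 - 10*j^2*w^2 - 5*j^2*w + 2*j^2 - 48*j*w^3 - 24*j*w^2 - 10*j*w - 48*w^2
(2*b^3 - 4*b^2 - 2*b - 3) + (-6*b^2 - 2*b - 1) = 2*b^3 - 10*b^2 - 4*b - 4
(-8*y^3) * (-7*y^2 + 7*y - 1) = 56*y^5 - 56*y^4 + 8*y^3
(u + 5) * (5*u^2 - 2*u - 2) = 5*u^3 + 23*u^2 - 12*u - 10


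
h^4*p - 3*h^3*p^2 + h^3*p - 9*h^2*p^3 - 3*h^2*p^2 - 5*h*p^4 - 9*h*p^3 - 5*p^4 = (h - 5*p)*(h + p)^2*(h*p + p)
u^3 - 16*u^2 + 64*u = u*(u - 8)^2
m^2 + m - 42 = (m - 6)*(m + 7)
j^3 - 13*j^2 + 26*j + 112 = (j - 8)*(j - 7)*(j + 2)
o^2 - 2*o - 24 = (o - 6)*(o + 4)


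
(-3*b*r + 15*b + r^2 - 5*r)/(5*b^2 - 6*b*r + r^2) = (-3*b*r + 15*b + r^2 - 5*r)/(5*b^2 - 6*b*r + r^2)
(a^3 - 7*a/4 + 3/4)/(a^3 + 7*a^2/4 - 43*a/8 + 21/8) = 2*(4*a^2 + 4*a - 3)/(8*a^2 + 22*a - 21)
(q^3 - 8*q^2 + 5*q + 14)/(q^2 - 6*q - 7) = q - 2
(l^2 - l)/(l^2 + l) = (l - 1)/(l + 1)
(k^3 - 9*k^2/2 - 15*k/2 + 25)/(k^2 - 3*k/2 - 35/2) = (2*k^2 + k - 10)/(2*k + 7)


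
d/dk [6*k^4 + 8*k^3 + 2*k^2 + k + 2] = 24*k^3 + 24*k^2 + 4*k + 1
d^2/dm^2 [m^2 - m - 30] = 2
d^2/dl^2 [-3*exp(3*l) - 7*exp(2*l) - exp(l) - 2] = (-27*exp(2*l) - 28*exp(l) - 1)*exp(l)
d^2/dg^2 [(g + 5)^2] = 2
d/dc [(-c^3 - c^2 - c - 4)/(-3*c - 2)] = (6*c^3 + 9*c^2 + 4*c - 10)/(9*c^2 + 12*c + 4)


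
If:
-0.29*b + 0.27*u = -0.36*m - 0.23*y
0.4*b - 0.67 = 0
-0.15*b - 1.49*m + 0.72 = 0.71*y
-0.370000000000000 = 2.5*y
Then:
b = 1.68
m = 0.39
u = 1.41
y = -0.15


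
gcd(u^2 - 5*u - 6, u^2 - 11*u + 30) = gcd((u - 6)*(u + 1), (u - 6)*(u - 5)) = u - 6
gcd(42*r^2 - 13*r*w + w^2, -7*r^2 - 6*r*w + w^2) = 7*r - w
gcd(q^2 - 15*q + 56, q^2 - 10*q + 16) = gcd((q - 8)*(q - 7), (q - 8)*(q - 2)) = q - 8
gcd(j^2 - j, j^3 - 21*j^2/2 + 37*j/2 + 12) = 1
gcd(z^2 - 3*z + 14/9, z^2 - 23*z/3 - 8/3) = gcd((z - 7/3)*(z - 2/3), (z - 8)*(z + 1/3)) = 1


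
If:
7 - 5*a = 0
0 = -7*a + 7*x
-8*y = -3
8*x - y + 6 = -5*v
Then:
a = 7/5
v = -673/200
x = 7/5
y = 3/8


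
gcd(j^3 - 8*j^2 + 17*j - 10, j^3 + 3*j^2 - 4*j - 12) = j - 2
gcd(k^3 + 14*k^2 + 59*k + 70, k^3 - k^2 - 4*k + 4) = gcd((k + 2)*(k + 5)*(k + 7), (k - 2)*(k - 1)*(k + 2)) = k + 2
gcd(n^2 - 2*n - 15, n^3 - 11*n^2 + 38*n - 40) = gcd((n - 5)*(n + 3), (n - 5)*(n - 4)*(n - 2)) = n - 5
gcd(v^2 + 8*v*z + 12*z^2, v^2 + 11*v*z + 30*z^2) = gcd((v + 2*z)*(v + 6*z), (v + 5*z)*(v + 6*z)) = v + 6*z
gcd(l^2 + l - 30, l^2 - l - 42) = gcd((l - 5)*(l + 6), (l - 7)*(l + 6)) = l + 6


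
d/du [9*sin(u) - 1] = 9*cos(u)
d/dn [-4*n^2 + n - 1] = 1 - 8*n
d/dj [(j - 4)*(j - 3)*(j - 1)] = 3*j^2 - 16*j + 19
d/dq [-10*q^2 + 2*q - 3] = 2 - 20*q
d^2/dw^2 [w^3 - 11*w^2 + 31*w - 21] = 6*w - 22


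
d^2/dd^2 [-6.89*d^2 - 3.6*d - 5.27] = -13.7800000000000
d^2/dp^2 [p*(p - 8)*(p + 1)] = 6*p - 14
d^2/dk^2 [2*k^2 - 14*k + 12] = 4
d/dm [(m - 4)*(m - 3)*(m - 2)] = 3*m^2 - 18*m + 26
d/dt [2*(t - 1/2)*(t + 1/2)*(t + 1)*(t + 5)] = 8*t^3 + 36*t^2 + 19*t - 3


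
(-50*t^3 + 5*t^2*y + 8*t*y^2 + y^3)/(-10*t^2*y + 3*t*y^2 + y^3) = (5*t + y)/y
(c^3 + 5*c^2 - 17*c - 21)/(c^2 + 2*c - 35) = (c^2 - 2*c - 3)/(c - 5)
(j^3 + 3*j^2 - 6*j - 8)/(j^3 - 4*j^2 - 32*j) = (j^2 - j - 2)/(j*(j - 8))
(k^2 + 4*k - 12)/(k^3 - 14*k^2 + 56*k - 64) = (k + 6)/(k^2 - 12*k + 32)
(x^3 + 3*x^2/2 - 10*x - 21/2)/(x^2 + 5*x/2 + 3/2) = (2*x^2 + x - 21)/(2*x + 3)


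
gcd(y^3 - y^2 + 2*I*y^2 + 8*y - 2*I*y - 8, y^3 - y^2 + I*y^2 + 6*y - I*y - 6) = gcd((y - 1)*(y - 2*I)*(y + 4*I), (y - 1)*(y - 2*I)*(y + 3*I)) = y^2 + y*(-1 - 2*I) + 2*I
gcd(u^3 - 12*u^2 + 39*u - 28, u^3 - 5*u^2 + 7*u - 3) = u - 1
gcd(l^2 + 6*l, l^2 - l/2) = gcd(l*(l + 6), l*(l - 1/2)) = l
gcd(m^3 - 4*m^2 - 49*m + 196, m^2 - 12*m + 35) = m - 7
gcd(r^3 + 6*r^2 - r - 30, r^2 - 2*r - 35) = r + 5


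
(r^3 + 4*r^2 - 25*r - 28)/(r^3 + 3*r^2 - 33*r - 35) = (r - 4)/(r - 5)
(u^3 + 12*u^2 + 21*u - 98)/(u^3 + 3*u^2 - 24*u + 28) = (u + 7)/(u - 2)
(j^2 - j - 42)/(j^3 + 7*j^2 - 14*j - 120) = (j - 7)/(j^2 + j - 20)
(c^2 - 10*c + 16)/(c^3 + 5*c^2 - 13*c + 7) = (c^2 - 10*c + 16)/(c^3 + 5*c^2 - 13*c + 7)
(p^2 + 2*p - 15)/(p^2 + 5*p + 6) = (p^2 + 2*p - 15)/(p^2 + 5*p + 6)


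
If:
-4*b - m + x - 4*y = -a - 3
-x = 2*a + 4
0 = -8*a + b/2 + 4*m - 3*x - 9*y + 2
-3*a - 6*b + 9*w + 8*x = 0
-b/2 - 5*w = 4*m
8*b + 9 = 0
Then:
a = -35659/37424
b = -9/8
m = -31881/37424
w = 29715/37424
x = -39189/18712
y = 49631/37424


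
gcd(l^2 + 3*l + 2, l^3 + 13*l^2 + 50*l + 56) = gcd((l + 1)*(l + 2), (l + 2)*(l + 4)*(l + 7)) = l + 2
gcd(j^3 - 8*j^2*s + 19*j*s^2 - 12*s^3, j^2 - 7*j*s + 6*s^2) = -j + s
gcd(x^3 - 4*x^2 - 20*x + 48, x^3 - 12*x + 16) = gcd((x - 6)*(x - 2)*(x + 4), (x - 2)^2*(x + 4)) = x^2 + 2*x - 8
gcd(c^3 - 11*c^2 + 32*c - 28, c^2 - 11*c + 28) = c - 7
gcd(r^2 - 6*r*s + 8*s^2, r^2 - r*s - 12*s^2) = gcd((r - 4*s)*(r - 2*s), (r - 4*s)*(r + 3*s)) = r - 4*s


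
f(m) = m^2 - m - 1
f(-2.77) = 9.44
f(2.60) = 3.16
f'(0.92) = 0.84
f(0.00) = -1.00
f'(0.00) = -1.00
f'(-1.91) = -4.82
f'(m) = 2*m - 1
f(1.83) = 0.52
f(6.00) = 29.00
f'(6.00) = 11.00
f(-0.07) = -0.93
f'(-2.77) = -6.54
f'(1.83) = 2.66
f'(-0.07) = -1.14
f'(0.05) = -0.90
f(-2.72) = 9.12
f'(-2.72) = -6.44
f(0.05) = -1.05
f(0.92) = -1.07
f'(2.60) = 4.20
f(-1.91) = 4.56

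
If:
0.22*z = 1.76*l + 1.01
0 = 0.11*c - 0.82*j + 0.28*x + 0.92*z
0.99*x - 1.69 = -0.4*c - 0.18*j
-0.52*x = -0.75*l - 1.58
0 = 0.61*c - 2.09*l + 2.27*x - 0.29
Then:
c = -12.65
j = 13.36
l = 0.94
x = 4.39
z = 12.08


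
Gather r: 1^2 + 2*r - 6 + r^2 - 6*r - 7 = r^2 - 4*r - 12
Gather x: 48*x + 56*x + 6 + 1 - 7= 104*x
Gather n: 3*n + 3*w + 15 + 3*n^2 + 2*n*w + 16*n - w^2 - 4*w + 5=3*n^2 + n*(2*w + 19) - w^2 - w + 20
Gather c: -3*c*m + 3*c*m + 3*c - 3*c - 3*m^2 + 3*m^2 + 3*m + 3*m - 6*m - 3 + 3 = 0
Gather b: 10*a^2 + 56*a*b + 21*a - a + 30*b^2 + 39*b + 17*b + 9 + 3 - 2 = 10*a^2 + 20*a + 30*b^2 + b*(56*a + 56) + 10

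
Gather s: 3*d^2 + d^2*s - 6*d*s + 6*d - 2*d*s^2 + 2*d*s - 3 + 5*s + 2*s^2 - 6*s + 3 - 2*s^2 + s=3*d^2 - 2*d*s^2 + 6*d + s*(d^2 - 4*d)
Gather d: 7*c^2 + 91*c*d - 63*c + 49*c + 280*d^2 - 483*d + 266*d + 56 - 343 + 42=7*c^2 - 14*c + 280*d^2 + d*(91*c - 217) - 245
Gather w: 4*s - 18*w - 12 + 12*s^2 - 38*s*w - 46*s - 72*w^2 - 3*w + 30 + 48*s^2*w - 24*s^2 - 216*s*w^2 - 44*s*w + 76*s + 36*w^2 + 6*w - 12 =-12*s^2 + 34*s + w^2*(-216*s - 36) + w*(48*s^2 - 82*s - 15) + 6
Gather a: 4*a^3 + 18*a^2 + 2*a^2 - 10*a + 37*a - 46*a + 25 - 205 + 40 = 4*a^3 + 20*a^2 - 19*a - 140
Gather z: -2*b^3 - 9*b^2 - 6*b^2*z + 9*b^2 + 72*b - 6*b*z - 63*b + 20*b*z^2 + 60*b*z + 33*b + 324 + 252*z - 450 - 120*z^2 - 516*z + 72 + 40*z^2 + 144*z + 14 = -2*b^3 + 42*b + z^2*(20*b - 80) + z*(-6*b^2 + 54*b - 120) - 40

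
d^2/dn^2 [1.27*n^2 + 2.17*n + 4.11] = 2.54000000000000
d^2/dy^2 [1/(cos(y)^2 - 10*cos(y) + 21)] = (-8*sin(y)^4 + 36*sin(y)^2 - 495*cos(y) + 15*cos(3*y) + 288)/(2*(cos(y) - 7)^3*(cos(y) - 3)^3)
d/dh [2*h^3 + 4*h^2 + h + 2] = 6*h^2 + 8*h + 1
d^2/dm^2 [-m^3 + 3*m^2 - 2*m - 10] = 6 - 6*m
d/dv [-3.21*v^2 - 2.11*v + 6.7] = -6.42*v - 2.11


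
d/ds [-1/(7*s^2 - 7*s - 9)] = 7*(2*s - 1)/(-7*s^2 + 7*s + 9)^2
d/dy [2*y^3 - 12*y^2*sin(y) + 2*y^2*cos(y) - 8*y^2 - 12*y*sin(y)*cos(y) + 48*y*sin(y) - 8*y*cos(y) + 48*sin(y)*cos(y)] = -2*y^2*sin(y) - 12*y^2*cos(y) + 6*y^2 - 16*y*sin(y) + 52*y*cos(y) - 12*y*cos(2*y) - 16*y + 48*sin(y) - 6*sin(2*y) - 8*cos(y) + 48*cos(2*y)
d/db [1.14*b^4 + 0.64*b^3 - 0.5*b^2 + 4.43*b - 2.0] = 4.56*b^3 + 1.92*b^2 - 1.0*b + 4.43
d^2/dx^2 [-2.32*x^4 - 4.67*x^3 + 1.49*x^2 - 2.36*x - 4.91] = -27.84*x^2 - 28.02*x + 2.98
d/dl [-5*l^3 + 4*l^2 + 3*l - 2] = -15*l^2 + 8*l + 3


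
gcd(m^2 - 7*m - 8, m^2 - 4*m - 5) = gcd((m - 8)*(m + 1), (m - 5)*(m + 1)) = m + 1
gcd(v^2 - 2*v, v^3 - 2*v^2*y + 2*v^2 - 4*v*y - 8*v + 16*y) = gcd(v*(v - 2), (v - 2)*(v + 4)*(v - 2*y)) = v - 2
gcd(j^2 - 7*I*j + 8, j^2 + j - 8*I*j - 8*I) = j - 8*I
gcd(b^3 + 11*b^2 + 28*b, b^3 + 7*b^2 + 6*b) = b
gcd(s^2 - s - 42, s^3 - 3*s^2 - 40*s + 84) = s^2 - s - 42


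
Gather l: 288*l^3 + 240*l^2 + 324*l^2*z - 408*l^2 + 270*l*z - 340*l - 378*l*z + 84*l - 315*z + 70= 288*l^3 + l^2*(324*z - 168) + l*(-108*z - 256) - 315*z + 70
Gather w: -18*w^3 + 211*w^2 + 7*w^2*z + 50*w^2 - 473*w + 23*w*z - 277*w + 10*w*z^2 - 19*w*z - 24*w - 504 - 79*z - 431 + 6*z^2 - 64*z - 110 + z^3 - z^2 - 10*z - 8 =-18*w^3 + w^2*(7*z + 261) + w*(10*z^2 + 4*z - 774) + z^3 + 5*z^2 - 153*z - 1053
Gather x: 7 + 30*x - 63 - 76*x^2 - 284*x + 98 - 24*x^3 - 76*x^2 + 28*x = -24*x^3 - 152*x^2 - 226*x + 42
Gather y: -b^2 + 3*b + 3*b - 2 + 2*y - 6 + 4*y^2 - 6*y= -b^2 + 6*b + 4*y^2 - 4*y - 8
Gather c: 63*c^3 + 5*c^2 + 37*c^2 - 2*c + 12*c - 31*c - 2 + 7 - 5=63*c^3 + 42*c^2 - 21*c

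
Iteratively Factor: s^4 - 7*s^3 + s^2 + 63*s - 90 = (s + 3)*(s^3 - 10*s^2 + 31*s - 30) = (s - 3)*(s + 3)*(s^2 - 7*s + 10) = (s - 5)*(s - 3)*(s + 3)*(s - 2)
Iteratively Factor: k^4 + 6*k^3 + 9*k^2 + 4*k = (k + 4)*(k^3 + 2*k^2 + k) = (k + 1)*(k + 4)*(k^2 + k) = k*(k + 1)*(k + 4)*(k + 1)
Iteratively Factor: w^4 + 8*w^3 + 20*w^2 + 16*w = (w + 2)*(w^3 + 6*w^2 + 8*w) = (w + 2)^2*(w^2 + 4*w) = (w + 2)^2*(w + 4)*(w)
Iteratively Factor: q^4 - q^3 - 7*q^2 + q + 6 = (q - 1)*(q^3 - 7*q - 6) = (q - 1)*(q + 2)*(q^2 - 2*q - 3) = (q - 3)*(q - 1)*(q + 2)*(q + 1)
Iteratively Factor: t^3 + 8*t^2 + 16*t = (t)*(t^2 + 8*t + 16) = t*(t + 4)*(t + 4)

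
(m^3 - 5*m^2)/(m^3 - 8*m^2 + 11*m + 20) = m^2/(m^2 - 3*m - 4)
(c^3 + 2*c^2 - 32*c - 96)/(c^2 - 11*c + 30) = (c^2 + 8*c + 16)/(c - 5)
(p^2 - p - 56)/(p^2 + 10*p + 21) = (p - 8)/(p + 3)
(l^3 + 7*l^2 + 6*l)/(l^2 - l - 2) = l*(l + 6)/(l - 2)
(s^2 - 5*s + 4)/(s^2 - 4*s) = (s - 1)/s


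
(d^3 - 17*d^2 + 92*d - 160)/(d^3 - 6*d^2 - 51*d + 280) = (d - 4)/(d + 7)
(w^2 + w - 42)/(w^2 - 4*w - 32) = (-w^2 - w + 42)/(-w^2 + 4*w + 32)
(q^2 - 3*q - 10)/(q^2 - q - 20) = (q + 2)/(q + 4)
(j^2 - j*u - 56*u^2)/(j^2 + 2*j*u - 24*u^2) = (j^2 - j*u - 56*u^2)/(j^2 + 2*j*u - 24*u^2)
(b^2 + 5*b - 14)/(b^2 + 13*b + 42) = (b - 2)/(b + 6)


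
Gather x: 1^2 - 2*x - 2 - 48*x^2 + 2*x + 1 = -48*x^2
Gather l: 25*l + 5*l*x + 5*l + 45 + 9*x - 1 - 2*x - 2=l*(5*x + 30) + 7*x + 42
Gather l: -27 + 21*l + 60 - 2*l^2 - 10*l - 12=-2*l^2 + 11*l + 21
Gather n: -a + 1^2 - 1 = -a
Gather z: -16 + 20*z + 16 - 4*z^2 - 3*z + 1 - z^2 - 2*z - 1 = -5*z^2 + 15*z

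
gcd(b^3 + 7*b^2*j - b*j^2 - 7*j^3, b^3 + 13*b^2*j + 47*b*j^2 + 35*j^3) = b^2 + 8*b*j + 7*j^2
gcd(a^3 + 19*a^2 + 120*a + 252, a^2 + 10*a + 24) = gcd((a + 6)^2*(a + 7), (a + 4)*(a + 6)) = a + 6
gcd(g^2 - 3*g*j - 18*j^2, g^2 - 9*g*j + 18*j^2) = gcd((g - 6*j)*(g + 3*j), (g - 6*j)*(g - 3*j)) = g - 6*j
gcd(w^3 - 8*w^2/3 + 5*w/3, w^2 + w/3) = w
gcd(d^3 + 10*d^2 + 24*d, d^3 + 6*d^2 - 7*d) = d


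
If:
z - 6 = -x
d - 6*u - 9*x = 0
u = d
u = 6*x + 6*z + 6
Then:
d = 42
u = 42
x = -70/3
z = 88/3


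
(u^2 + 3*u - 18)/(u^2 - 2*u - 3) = (u + 6)/(u + 1)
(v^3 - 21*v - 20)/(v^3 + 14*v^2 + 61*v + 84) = (v^2 - 4*v - 5)/(v^2 + 10*v + 21)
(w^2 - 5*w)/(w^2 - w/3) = 3*(w - 5)/(3*w - 1)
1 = 1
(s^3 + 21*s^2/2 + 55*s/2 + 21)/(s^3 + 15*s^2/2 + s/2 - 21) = (2*s + 3)/(2*s - 3)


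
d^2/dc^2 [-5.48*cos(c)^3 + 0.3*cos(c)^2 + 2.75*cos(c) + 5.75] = 1.36*cos(c) - 0.6*cos(2*c) + 12.33*cos(3*c)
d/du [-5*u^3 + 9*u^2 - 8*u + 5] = -15*u^2 + 18*u - 8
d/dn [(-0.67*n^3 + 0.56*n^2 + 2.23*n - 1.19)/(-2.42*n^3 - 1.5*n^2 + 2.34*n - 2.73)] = (2.3602*n^4 + 7.6576*n^3 + 1.5033*n^2 - 6.6276*n - 3.3033)/(5.8564*n^6 + 7.26*n^5 - 9.0756*n^4 + 6.1932*n^3 + 13.6656*n^2 - 12.7764*n + 7.4529)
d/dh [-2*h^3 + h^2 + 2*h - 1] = -6*h^2 + 2*h + 2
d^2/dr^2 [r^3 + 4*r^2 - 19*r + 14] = 6*r + 8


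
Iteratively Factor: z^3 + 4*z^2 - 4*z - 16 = (z + 4)*(z^2 - 4) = (z - 2)*(z + 4)*(z + 2)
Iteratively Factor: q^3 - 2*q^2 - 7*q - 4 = (q + 1)*(q^2 - 3*q - 4) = (q - 4)*(q + 1)*(q + 1)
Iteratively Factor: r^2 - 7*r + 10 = (r - 2)*(r - 5)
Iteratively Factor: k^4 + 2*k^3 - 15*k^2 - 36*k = (k)*(k^3 + 2*k^2 - 15*k - 36) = k*(k + 3)*(k^2 - k - 12) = k*(k + 3)^2*(k - 4)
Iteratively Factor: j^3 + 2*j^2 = (j + 2)*(j^2) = j*(j + 2)*(j)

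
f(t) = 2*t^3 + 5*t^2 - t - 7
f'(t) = 6*t^2 + 10*t - 1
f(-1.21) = -2.01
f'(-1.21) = -4.32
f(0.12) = -7.04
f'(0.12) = 0.29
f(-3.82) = -41.70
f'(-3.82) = 48.35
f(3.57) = 144.15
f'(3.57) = 111.17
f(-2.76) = -8.20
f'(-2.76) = 17.11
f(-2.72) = -7.54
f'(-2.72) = 16.19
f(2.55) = 56.13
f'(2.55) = 63.52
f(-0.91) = -3.46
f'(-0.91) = -5.13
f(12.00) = 4157.00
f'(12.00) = 983.00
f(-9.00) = -1051.00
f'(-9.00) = 395.00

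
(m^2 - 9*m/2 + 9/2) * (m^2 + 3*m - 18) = m^4 - 3*m^3/2 - 27*m^2 + 189*m/2 - 81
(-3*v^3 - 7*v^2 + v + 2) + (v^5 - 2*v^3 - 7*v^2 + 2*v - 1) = v^5 - 5*v^3 - 14*v^2 + 3*v + 1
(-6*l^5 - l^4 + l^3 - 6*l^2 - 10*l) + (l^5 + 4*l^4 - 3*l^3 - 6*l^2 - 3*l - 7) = -5*l^5 + 3*l^4 - 2*l^3 - 12*l^2 - 13*l - 7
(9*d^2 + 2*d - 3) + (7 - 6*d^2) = 3*d^2 + 2*d + 4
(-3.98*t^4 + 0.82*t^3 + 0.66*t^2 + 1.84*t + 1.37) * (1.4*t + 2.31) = -5.572*t^5 - 8.0458*t^4 + 2.8182*t^3 + 4.1006*t^2 + 6.1684*t + 3.1647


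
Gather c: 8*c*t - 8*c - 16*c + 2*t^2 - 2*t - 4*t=c*(8*t - 24) + 2*t^2 - 6*t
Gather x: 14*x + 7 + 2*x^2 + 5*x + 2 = 2*x^2 + 19*x + 9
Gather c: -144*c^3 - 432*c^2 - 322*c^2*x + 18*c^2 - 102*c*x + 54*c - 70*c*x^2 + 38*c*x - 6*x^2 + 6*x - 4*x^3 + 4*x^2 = -144*c^3 + c^2*(-322*x - 414) + c*(-70*x^2 - 64*x + 54) - 4*x^3 - 2*x^2 + 6*x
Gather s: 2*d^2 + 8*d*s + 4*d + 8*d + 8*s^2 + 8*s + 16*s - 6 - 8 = 2*d^2 + 12*d + 8*s^2 + s*(8*d + 24) - 14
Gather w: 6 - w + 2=8 - w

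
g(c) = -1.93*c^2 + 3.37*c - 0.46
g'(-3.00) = 14.95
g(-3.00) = -27.94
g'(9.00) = -31.37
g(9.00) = -126.46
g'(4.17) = -12.73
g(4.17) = -19.97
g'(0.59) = 1.09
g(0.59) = 0.86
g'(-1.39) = 8.74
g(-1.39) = -8.87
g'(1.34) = -1.80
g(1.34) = 0.59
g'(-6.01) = 26.57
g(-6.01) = -90.43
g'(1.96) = -4.20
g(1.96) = -1.27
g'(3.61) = -10.56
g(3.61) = -13.45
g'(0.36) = 1.98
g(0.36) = 0.50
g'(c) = 3.37 - 3.86*c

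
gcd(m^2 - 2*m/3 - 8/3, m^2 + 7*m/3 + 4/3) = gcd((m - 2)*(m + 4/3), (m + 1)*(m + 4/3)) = m + 4/3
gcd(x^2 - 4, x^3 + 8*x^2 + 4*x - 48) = x - 2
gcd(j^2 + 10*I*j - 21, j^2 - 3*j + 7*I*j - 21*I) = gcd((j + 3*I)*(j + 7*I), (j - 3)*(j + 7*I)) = j + 7*I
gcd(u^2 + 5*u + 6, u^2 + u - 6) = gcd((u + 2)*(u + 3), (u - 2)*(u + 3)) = u + 3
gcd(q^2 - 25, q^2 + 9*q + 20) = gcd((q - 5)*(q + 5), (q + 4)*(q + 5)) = q + 5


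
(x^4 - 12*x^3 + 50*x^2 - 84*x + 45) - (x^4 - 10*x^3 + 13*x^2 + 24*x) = -2*x^3 + 37*x^2 - 108*x + 45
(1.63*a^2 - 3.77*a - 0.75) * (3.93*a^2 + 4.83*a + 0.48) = 6.4059*a^4 - 6.9432*a^3 - 20.3742*a^2 - 5.4321*a - 0.36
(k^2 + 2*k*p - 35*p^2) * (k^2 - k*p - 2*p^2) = k^4 + k^3*p - 39*k^2*p^2 + 31*k*p^3 + 70*p^4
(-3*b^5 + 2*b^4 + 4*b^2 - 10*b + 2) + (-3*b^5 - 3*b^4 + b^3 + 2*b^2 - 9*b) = -6*b^5 - b^4 + b^3 + 6*b^2 - 19*b + 2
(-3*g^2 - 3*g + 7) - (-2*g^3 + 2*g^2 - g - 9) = 2*g^3 - 5*g^2 - 2*g + 16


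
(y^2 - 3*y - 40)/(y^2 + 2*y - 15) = (y - 8)/(y - 3)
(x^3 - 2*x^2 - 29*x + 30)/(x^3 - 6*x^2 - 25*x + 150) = (x - 1)/(x - 5)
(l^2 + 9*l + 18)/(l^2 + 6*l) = (l + 3)/l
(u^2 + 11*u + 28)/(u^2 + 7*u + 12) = (u + 7)/(u + 3)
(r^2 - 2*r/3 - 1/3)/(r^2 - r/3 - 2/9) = 3*(r - 1)/(3*r - 2)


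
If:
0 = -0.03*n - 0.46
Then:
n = -15.33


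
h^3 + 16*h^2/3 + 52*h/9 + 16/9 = (h + 2/3)^2*(h + 4)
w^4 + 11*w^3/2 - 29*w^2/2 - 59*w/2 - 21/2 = (w - 3)*(w + 1/2)*(w + 1)*(w + 7)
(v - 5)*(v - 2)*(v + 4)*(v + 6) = v^4 + 3*v^3 - 36*v^2 - 68*v + 240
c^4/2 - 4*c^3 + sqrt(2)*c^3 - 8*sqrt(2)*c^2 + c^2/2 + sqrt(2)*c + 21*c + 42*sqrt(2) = (c/2 + 1)*(c - 7)*(c - 3)*(c + 2*sqrt(2))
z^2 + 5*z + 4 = (z + 1)*(z + 4)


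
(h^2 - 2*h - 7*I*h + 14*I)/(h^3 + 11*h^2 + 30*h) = (h^2 - 2*h - 7*I*h + 14*I)/(h*(h^2 + 11*h + 30))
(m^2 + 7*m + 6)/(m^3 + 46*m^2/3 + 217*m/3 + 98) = 3*(m + 1)/(3*m^2 + 28*m + 49)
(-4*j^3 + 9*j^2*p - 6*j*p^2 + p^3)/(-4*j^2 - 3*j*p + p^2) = (j^2 - 2*j*p + p^2)/(j + p)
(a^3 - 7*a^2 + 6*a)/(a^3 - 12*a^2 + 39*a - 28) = a*(a - 6)/(a^2 - 11*a + 28)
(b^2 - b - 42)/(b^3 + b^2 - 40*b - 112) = (b + 6)/(b^2 + 8*b + 16)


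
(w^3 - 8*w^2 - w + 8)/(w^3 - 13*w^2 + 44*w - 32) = (w + 1)/(w - 4)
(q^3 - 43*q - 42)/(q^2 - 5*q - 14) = (q^2 + 7*q + 6)/(q + 2)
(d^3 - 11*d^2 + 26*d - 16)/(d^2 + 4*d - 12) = (d^2 - 9*d + 8)/(d + 6)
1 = 1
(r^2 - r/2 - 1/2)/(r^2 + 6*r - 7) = (r + 1/2)/(r + 7)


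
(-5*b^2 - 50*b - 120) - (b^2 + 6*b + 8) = -6*b^2 - 56*b - 128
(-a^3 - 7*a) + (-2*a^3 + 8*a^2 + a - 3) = -3*a^3 + 8*a^2 - 6*a - 3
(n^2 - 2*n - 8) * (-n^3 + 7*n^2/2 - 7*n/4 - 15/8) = -n^5 + 11*n^4/2 - 3*n^3/4 - 211*n^2/8 + 71*n/4 + 15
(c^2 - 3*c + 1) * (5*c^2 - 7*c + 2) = 5*c^4 - 22*c^3 + 28*c^2 - 13*c + 2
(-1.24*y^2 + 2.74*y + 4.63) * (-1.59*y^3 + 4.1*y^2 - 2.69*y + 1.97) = 1.9716*y^5 - 9.4406*y^4 + 7.2079*y^3 + 9.1696*y^2 - 7.0569*y + 9.1211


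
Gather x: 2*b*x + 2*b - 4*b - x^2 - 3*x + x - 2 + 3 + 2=-2*b - x^2 + x*(2*b - 2) + 3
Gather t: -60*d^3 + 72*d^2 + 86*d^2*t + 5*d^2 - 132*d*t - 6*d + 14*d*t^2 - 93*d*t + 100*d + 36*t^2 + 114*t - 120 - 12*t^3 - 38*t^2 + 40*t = -60*d^3 + 77*d^2 + 94*d - 12*t^3 + t^2*(14*d - 2) + t*(86*d^2 - 225*d + 154) - 120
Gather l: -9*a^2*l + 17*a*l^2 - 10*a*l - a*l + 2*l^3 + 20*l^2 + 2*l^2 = 2*l^3 + l^2*(17*a + 22) + l*(-9*a^2 - 11*a)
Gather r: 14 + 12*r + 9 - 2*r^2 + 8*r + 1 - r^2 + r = -3*r^2 + 21*r + 24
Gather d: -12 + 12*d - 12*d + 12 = 0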